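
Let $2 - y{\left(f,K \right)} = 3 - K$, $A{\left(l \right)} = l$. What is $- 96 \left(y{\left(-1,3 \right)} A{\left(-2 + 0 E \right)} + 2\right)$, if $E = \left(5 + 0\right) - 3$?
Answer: $192$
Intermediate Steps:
$E = 2$ ($E = 5 - 3 = 2$)
$y{\left(f,K \right)} = -1 + K$ ($y{\left(f,K \right)} = 2 - \left(3 - K\right) = 2 + \left(-3 + K\right) = -1 + K$)
$- 96 \left(y{\left(-1,3 \right)} A{\left(-2 + 0 E \right)} + 2\right) = - 96 \left(\left(-1 + 3\right) \left(-2 + 0 \cdot 2\right) + 2\right) = - 96 \left(2 \left(-2 + 0\right) + 2\right) = - 96 \left(2 \left(-2\right) + 2\right) = - 96 \left(-4 + 2\right) = \left(-96\right) \left(-2\right) = 192$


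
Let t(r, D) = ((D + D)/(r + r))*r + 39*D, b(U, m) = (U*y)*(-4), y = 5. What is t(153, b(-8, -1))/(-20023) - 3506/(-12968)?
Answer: -6397281/129829132 ≈ -0.049275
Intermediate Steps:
b(U, m) = -20*U (b(U, m) = (U*5)*(-4) = (5*U)*(-4) = -20*U)
t(r, D) = 40*D (t(r, D) = ((2*D)/((2*r)))*r + 39*D = ((2*D)*(1/(2*r)))*r + 39*D = (D/r)*r + 39*D = D + 39*D = 40*D)
t(153, b(-8, -1))/(-20023) - 3506/(-12968) = (40*(-20*(-8)))/(-20023) - 3506/(-12968) = (40*160)*(-1/20023) - 3506*(-1/12968) = 6400*(-1/20023) + 1753/6484 = -6400/20023 + 1753/6484 = -6397281/129829132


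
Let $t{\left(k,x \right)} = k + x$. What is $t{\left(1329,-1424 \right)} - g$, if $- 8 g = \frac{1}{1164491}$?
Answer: $- \frac{885013159}{9315928} \approx -95.0$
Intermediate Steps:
$g = - \frac{1}{9315928}$ ($g = - \frac{1}{8 \cdot 1164491} = \left(- \frac{1}{8}\right) \frac{1}{1164491} = - \frac{1}{9315928} \approx -1.0734 \cdot 10^{-7}$)
$t{\left(1329,-1424 \right)} - g = \left(1329 - 1424\right) - - \frac{1}{9315928} = -95 + \frac{1}{9315928} = - \frac{885013159}{9315928}$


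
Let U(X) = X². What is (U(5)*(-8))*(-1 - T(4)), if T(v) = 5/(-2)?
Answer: -300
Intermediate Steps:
T(v) = -5/2 (T(v) = 5*(-½) = -5/2)
(U(5)*(-8))*(-1 - T(4)) = (5²*(-8))*(-1 - 1*(-5/2)) = (25*(-8))*(-1 + 5/2) = -200*3/2 = -300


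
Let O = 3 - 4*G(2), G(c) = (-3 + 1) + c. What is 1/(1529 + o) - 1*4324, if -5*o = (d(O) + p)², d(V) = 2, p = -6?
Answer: -32987791/7629 ≈ -4324.0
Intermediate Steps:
G(c) = -2 + c
O = 3 (O = 3 - 4*(-2 + 2) = 3 - 4*0 = 3 + 0 = 3)
o = -16/5 (o = -(2 - 6)²/5 = -⅕*(-4)² = -⅕*16 = -16/5 ≈ -3.2000)
1/(1529 + o) - 1*4324 = 1/(1529 - 16/5) - 1*4324 = 1/(7629/5) - 4324 = 5/7629 - 4324 = -32987791/7629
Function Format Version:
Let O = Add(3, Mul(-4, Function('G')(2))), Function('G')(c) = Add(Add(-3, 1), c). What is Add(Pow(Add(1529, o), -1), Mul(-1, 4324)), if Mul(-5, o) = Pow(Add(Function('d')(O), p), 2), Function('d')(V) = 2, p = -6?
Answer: Rational(-32987791, 7629) ≈ -4324.0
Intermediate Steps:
Function('G')(c) = Add(-2, c)
O = 3 (O = Add(3, Mul(-4, Add(-2, 2))) = Add(3, Mul(-4, 0)) = Add(3, 0) = 3)
o = Rational(-16, 5) (o = Mul(Rational(-1, 5), Pow(Add(2, -6), 2)) = Mul(Rational(-1, 5), Pow(-4, 2)) = Mul(Rational(-1, 5), 16) = Rational(-16, 5) ≈ -3.2000)
Add(Pow(Add(1529, o), -1), Mul(-1, 4324)) = Add(Pow(Add(1529, Rational(-16, 5)), -1), Mul(-1, 4324)) = Add(Pow(Rational(7629, 5), -1), -4324) = Add(Rational(5, 7629), -4324) = Rational(-32987791, 7629)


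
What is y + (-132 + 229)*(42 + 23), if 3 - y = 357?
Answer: 5951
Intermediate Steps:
y = -354 (y = 3 - 1*357 = 3 - 357 = -354)
y + (-132 + 229)*(42 + 23) = -354 + (-132 + 229)*(42 + 23) = -354 + 97*65 = -354 + 6305 = 5951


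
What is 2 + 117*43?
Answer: 5033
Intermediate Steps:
2 + 117*43 = 2 + 5031 = 5033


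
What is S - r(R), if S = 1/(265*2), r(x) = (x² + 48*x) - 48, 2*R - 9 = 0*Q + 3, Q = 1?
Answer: -146279/530 ≈ -276.00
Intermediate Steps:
R = 6 (R = 9/2 + (0*1 + 3)/2 = 9/2 + (0 + 3)/2 = 9/2 + (½)*3 = 9/2 + 3/2 = 6)
r(x) = -48 + x² + 48*x
S = 1/530 ≈ 0.0018868
S - r(R) = 1/530 - (-48 + 6² + 48*6) = 1/530 - (-48 + 36 + 288) = 1/530 - 1*276 = 1/530 - 276 = -146279/530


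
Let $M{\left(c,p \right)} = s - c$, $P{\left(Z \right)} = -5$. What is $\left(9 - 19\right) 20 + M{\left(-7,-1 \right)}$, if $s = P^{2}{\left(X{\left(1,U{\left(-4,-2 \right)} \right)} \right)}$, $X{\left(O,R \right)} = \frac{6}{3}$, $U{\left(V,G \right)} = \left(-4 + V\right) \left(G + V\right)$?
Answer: $-168$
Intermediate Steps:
$X{\left(O,R \right)} = 2$ ($X{\left(O,R \right)} = 6 \cdot \frac{1}{3} = 2$)
$s = 25$ ($s = \left(-5\right)^{2} = 25$)
$M{\left(c,p \right)} = 25 - c$
$\left(9 - 19\right) 20 + M{\left(-7,-1 \right)} = \left(9 - 19\right) 20 + \left(25 - -7\right) = \left(-10\right) 20 + \left(25 + 7\right) = -200 + 32 = -168$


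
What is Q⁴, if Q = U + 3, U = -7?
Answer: 256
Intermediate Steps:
Q = -4 (Q = -7 + 3 = -4)
Q⁴ = (-4)⁴ = 256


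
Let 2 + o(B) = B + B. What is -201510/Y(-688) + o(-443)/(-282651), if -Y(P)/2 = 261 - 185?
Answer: 9492856331/7160492 ≈ 1325.7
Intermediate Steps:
Y(P) = -152 (Y(P) = -2*(261 - 185) = -2*76 = -152)
o(B) = -2 + 2*B (o(B) = -2 + (B + B) = -2 + 2*B)
-201510/Y(-688) + o(-443)/(-282651) = -201510/(-152) + (-2 + 2*(-443))/(-282651) = -201510*(-1/152) + (-2 - 886)*(-1/282651) = 100755/76 - 888*(-1/282651) = 100755/76 + 296/94217 = 9492856331/7160492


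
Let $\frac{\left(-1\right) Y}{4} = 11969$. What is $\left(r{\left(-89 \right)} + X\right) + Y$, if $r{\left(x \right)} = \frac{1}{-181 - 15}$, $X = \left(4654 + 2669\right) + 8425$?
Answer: $- \frac{6297089}{196} \approx -32128.0$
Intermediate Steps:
$Y = -47876$ ($Y = \left(-4\right) 11969 = -47876$)
$X = 15748$ ($X = 7323 + 8425 = 15748$)
$r{\left(x \right)} = - \frac{1}{196}$ ($r{\left(x \right)} = \frac{1}{-196} = - \frac{1}{196}$)
$\left(r{\left(-89 \right)} + X\right) + Y = \left(- \frac{1}{196} + 15748\right) - 47876 = \frac{3086607}{196} - 47876 = - \frac{6297089}{196}$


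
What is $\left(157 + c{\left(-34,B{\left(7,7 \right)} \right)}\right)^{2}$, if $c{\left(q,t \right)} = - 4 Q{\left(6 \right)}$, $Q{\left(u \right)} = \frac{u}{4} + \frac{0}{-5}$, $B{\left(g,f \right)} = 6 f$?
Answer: $22801$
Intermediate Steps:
$Q{\left(u \right)} = \frac{u}{4}$ ($Q{\left(u \right)} = u \frac{1}{4} + 0 \left(- \frac{1}{5}\right) = \frac{u}{4} + 0 = \frac{u}{4}$)
$c{\left(q,t \right)} = -6$ ($c{\left(q,t \right)} = - 4 \cdot \frac{1}{4} \cdot 6 = \left(-4\right) \frac{3}{2} = -6$)
$\left(157 + c{\left(-34,B{\left(7,7 \right)} \right)}\right)^{2} = \left(157 - 6\right)^{2} = 151^{2} = 22801$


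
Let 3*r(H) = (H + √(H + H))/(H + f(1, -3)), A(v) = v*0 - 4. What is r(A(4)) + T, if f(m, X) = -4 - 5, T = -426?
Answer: -16610/39 - 2*I*√2/39 ≈ -425.9 - 0.072524*I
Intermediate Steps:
A(v) = -4 (A(v) = 0 - 4 = -4)
f(m, X) = -9
r(H) = (H + √2*√H)/(3*(-9 + H)) (r(H) = ((H + √(H + H))/(H - 9))/3 = ((H + √(2*H))/(-9 + H))/3 = ((H + √2*√H)/(-9 + H))/3 = (H + √2*√H)/(3*(-9 + H)))
r(A(4)) + T = (-4 + √2*√(-4))/(3*(-9 - 4)) - 426 = (⅓)*(-4 + √2*(2*I))/(-13) - 426 = (⅓)*(-1/13)*(-4 + 2*I*√2) - 426 = (4/39 - 2*I*√2/39) - 426 = -16610/39 - 2*I*√2/39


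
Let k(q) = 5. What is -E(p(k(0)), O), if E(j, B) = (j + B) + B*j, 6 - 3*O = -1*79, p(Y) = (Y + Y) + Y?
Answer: -1405/3 ≈ -468.33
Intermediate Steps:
p(Y) = 3*Y (p(Y) = 2*Y + Y = 3*Y)
O = 85/3 (O = 2 - (-1)*79/3 = 2 - 1/3*(-79) = 2 + 79/3 = 85/3 ≈ 28.333)
E(j, B) = B + j + B*j (E(j, B) = (B + j) + B*j = B + j + B*j)
-E(p(k(0)), O) = -(85/3 + 3*5 + 85*(3*5)/3) = -(85/3 + 15 + (85/3)*15) = -(85/3 + 15 + 425) = -1*1405/3 = -1405/3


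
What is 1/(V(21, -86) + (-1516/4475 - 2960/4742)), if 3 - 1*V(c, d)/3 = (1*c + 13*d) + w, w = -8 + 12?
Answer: 10610225/34876202364 ≈ 0.00030423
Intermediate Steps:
w = 4
V(c, d) = -3 - 39*d - 3*c (V(c, d) = 9 - 3*((1*c + 13*d) + 4) = 9 - 3*((c + 13*d) + 4) = 9 - 3*(4 + c + 13*d) = 9 + (-12 - 39*d - 3*c) = -3 - 39*d - 3*c)
1/(V(21, -86) + (-1516/4475 - 2960/4742)) = 1/((-3 - 39*(-86) - 3*21) + (-1516/4475 - 2960/4742)) = 1/((-3 + 3354 - 63) + (-1516*1/4475 - 2960*1/4742)) = 1/(3288 + (-1516/4475 - 1480/2371)) = 1/(3288 - 10217436/10610225) = 1/(34876202364/10610225) = 10610225/34876202364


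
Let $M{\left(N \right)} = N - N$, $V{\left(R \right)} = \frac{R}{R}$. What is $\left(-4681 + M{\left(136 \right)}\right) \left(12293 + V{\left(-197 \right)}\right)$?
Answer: $-57548214$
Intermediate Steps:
$V{\left(R \right)} = 1$
$M{\left(N \right)} = 0$
$\left(-4681 + M{\left(136 \right)}\right) \left(12293 + V{\left(-197 \right)}\right) = \left(-4681 + 0\right) \left(12293 + 1\right) = \left(-4681\right) 12294 = -57548214$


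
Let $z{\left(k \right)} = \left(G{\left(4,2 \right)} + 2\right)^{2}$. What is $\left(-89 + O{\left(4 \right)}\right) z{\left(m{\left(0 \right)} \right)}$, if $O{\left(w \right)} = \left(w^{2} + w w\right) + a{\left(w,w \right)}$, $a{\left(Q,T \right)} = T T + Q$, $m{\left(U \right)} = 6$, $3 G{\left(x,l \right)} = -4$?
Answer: $- \frac{148}{9} \approx -16.444$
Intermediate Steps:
$G{\left(x,l \right)} = - \frac{4}{3}$ ($G{\left(x,l \right)} = \frac{1}{3} \left(-4\right) = - \frac{4}{3}$)
$z{\left(k \right)} = \frac{4}{9}$ ($z{\left(k \right)} = \left(- \frac{4}{3} + 2\right)^{2} = \left(\frac{2}{3}\right)^{2} = \frac{4}{9}$)
$a{\left(Q,T \right)} = Q + T^{2}$ ($a{\left(Q,T \right)} = T^{2} + Q = Q + T^{2}$)
$O{\left(w \right)} = w + 3 w^{2}$ ($O{\left(w \right)} = \left(w^{2} + w w\right) + \left(w + w^{2}\right) = \left(w^{2} + w^{2}\right) + \left(w + w^{2}\right) = 2 w^{2} + \left(w + w^{2}\right) = w + 3 w^{2}$)
$\left(-89 + O{\left(4 \right)}\right) z{\left(m{\left(0 \right)} \right)} = \left(-89 + 4 \left(1 + 3 \cdot 4\right)\right) \frac{4}{9} = \left(-89 + 4 \left(1 + 12\right)\right) \frac{4}{9} = \left(-89 + 4 \cdot 13\right) \frac{4}{9} = \left(-89 + 52\right) \frac{4}{9} = \left(-37\right) \frac{4}{9} = - \frac{148}{9}$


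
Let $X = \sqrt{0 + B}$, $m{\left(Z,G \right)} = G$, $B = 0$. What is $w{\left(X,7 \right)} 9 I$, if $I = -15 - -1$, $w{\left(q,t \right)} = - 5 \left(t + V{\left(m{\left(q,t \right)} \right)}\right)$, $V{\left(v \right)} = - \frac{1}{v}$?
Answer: $4320$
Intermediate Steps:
$X = 0$ ($X = \sqrt{0 + 0} = \sqrt{0} = 0$)
$w{\left(q,t \right)} = - 5 t + \frac{5}{t}$ ($w{\left(q,t \right)} = - 5 \left(t - \frac{1}{t}\right) = - 5 t + \frac{5}{t}$)
$I = -14$ ($I = -15 + 1 = -14$)
$w{\left(X,7 \right)} 9 I = \left(\left(-5\right) 7 + \frac{5}{7}\right) 9 \left(-14\right) = \left(-35 + 5 \cdot \frac{1}{7}\right) 9 \left(-14\right) = \left(-35 + \frac{5}{7}\right) 9 \left(-14\right) = \left(- \frac{240}{7}\right) 9 \left(-14\right) = \left(- \frac{2160}{7}\right) \left(-14\right) = 4320$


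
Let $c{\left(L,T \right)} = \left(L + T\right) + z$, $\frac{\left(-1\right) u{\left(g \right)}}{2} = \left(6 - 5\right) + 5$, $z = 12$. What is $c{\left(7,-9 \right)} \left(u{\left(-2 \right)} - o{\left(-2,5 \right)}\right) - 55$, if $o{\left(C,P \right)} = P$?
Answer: $-225$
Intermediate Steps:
$u{\left(g \right)} = -12$ ($u{\left(g \right)} = - 2 \left(\left(6 - 5\right) + 5\right) = - 2 \left(1 + 5\right) = \left(-2\right) 6 = -12$)
$c{\left(L,T \right)} = 12 + L + T$ ($c{\left(L,T \right)} = \left(L + T\right) + 12 = 12 + L + T$)
$c{\left(7,-9 \right)} \left(u{\left(-2 \right)} - o{\left(-2,5 \right)}\right) - 55 = \left(12 + 7 - 9\right) \left(-12 - 5\right) - 55 = 10 \left(-12 - 5\right) - 55 = 10 \left(-17\right) - 55 = -170 - 55 = -225$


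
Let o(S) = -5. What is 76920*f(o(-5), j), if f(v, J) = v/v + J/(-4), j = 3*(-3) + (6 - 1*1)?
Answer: 153840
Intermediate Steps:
j = -4 (j = -9 + (6 - 1) = -9 + 5 = -4)
f(v, J) = 1 - J/4 (f(v, J) = 1 + J*(-¼) = 1 - J/4)
76920*f(o(-5), j) = 76920*(1 - ¼*(-4)) = 76920*(1 + 1) = 76920*2 = 153840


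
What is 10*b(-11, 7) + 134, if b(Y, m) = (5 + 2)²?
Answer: 624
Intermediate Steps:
b(Y, m) = 49 (b(Y, m) = 7² = 49)
10*b(-11, 7) + 134 = 10*49 + 134 = 490 + 134 = 624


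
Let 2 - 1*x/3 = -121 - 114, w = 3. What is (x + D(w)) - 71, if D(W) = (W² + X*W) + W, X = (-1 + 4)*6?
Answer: 706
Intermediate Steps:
X = 18 (X = 3*6 = 18)
D(W) = W² + 19*W (D(W) = (W² + 18*W) + W = W² + 19*W)
x = 711 (x = 6 - 3*(-121 - 114) = 6 - 3*(-235) = 6 + 705 = 711)
(x + D(w)) - 71 = (711 + 3*(19 + 3)) - 71 = (711 + 3*22) - 71 = (711 + 66) - 71 = 777 - 71 = 706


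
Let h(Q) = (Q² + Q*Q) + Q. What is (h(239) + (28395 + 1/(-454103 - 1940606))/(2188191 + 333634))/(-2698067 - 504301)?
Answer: -230451688511239993/6446406305410884800 ≈ -0.035749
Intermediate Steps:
h(Q) = Q + 2*Q² (h(Q) = (Q² + Q²) + Q = 2*Q² + Q = Q + 2*Q²)
(h(239) + (28395 + 1/(-454103 - 1940606))/(2188191 + 333634))/(-2698067 - 504301) = (239*(1 + 2*239) + (28395 + 1/(-454103 - 1940606))/(2188191 + 333634))/(-2698067 - 504301) = (239*(1 + 478) + (28395 + 1/(-2394709))/2521825)/(-3202368) = (239*479 + (28395 - 1/2394709)*(1/2521825))*(-1/3202368) = (114481 + (67997762054/2394709)*(1/2521825))*(-1/3202368) = (114481 + 67997762054/6039037023925)*(-1/3202368) = (691355065533719979/6039037023925)*(-1/3202368) = -230451688511239993/6446406305410884800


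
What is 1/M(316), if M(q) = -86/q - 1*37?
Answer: -158/5889 ≈ -0.026830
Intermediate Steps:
M(q) = -37 - 86/q (M(q) = -86/q - 37 = -37 - 86/q)
1/M(316) = 1/(-37 - 86/316) = 1/(-37 - 86*1/316) = 1/(-37 - 43/158) = 1/(-5889/158) = -158/5889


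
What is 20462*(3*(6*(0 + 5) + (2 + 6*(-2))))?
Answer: 1227720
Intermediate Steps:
20462*(3*(6*(0 + 5) + (2 + 6*(-2)))) = 20462*(3*(6*5 + (2 - 12))) = 20462*(3*(30 - 10)) = 20462*(3*20) = 20462*60 = 1227720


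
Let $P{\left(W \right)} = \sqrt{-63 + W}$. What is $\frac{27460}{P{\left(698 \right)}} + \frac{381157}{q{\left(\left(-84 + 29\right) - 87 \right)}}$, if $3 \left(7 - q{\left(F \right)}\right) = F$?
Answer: $\frac{1143471}{163} + \frac{5492 \sqrt{635}}{127} \approx 8104.9$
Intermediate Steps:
$q{\left(F \right)} = 7 - \frac{F}{3}$
$\frac{27460}{P{\left(698 \right)}} + \frac{381157}{q{\left(\left(-84 + 29\right) - 87 \right)}} = \frac{27460}{\sqrt{-63 + 698}} + \frac{381157}{7 - \frac{\left(-84 + 29\right) - 87}{3}} = \frac{27460}{\sqrt{635}} + \frac{381157}{7 - \frac{-55 - 87}{3}} = 27460 \frac{\sqrt{635}}{635} + \frac{381157}{7 - - \frac{142}{3}} = \frac{5492 \sqrt{635}}{127} + \frac{381157}{7 + \frac{142}{3}} = \frac{5492 \sqrt{635}}{127} + \frac{381157}{\frac{163}{3}} = \frac{5492 \sqrt{635}}{127} + 381157 \cdot \frac{3}{163} = \frac{5492 \sqrt{635}}{127} + \frac{1143471}{163} = \frac{1143471}{163} + \frac{5492 \sqrt{635}}{127}$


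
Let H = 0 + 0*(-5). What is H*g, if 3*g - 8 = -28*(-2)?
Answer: 0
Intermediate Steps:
g = 64/3 (g = 8/3 + (-28*(-2))/3 = 8/3 + (⅓)*56 = 8/3 + 56/3 = 64/3 ≈ 21.333)
H = 0 (H = 0 + 0 = 0)
H*g = 0*(64/3) = 0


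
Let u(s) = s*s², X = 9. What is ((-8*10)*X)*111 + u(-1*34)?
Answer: -119224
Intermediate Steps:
u(s) = s³
((-8*10)*X)*111 + u(-1*34) = (-8*10*9)*111 + (-1*34)³ = -80*9*111 + (-34)³ = -720*111 - 39304 = -79920 - 39304 = -119224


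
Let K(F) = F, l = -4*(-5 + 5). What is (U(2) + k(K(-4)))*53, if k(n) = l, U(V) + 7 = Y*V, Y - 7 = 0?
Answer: 371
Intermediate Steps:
Y = 7 (Y = 7 + 0 = 7)
l = 0 (l = -4*0 = 0)
U(V) = -7 + 7*V
k(n) = 0
(U(2) + k(K(-4)))*53 = ((-7 + 7*2) + 0)*53 = ((-7 + 14) + 0)*53 = (7 + 0)*53 = 7*53 = 371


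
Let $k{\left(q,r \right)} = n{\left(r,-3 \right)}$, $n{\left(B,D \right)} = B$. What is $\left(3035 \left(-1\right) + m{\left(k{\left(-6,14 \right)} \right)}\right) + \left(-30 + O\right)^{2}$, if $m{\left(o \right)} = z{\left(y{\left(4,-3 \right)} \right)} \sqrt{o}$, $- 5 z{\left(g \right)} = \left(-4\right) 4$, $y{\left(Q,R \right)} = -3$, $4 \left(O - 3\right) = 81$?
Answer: $- \frac{47831}{16} + \frac{16 \sqrt{14}}{5} \approx -2977.5$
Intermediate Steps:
$O = \frac{93}{4}$ ($O = 3 + \frac{1}{4} \cdot 81 = 3 + \frac{81}{4} = \frac{93}{4} \approx 23.25$)
$z{\left(g \right)} = \frac{16}{5}$ ($z{\left(g \right)} = - \frac{\left(-4\right) 4}{5} = \left(- \frac{1}{5}\right) \left(-16\right) = \frac{16}{5}$)
$k{\left(q,r \right)} = r$
$m{\left(o \right)} = \frac{16 \sqrt{o}}{5}$
$\left(3035 \left(-1\right) + m{\left(k{\left(-6,14 \right)} \right)}\right) + \left(-30 + O\right)^{2} = \left(3035 \left(-1\right) + \frac{16 \sqrt{14}}{5}\right) + \left(-30 + \frac{93}{4}\right)^{2} = \left(-3035 + \frac{16 \sqrt{14}}{5}\right) + \left(- \frac{27}{4}\right)^{2} = \left(-3035 + \frac{16 \sqrt{14}}{5}\right) + \frac{729}{16} = - \frac{47831}{16} + \frac{16 \sqrt{14}}{5}$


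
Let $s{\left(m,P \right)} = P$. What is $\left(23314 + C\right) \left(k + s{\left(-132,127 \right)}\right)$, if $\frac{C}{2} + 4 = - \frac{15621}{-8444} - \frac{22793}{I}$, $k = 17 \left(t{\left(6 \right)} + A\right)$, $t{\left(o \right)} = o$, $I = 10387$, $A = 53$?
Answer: $\frac{577446447669235}{21926957} \approx 2.6335 \cdot 10^{7}$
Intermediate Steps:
$k = 1003$ ($k = 17 \left(6 + 53\right) = 17 \cdot 59 = 1003$)
$C = - \frac{381040077}{43853914}$ ($C = -8 + 2 \left(- \frac{15621}{-8444} - \frac{22793}{10387}\right) = -8 + 2 \left(\left(-15621\right) \left(- \frac{1}{8444}\right) - \frac{22793}{10387}\right) = -8 + 2 \left(\frac{15621}{8444} - \frac{22793}{10387}\right) = -8 + 2 \left(- \frac{30208765}{87707828}\right) = -8 - \frac{30208765}{43853914} = - \frac{381040077}{43853914} \approx -8.6888$)
$\left(23314 + C\right) \left(k + s{\left(-132,127 \right)}\right) = \left(23314 - \frac{381040077}{43853914}\right) \left(1003 + 127\right) = \frac{1022029110919}{43853914} \cdot 1130 = \frac{577446447669235}{21926957}$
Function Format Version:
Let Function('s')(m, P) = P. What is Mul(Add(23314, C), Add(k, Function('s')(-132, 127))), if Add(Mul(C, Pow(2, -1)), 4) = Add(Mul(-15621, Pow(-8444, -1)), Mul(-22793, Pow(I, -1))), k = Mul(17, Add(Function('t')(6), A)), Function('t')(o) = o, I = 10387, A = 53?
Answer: Rational(577446447669235, 21926957) ≈ 2.6335e+7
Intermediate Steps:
k = 1003 (k = Mul(17, Add(6, 53)) = Mul(17, 59) = 1003)
C = Rational(-381040077, 43853914) (C = Add(-8, Mul(2, Add(Mul(-15621, Pow(-8444, -1)), Mul(-22793, Pow(10387, -1))))) = Add(-8, Mul(2, Add(Mul(-15621, Rational(-1, 8444)), Mul(-22793, Rational(1, 10387))))) = Add(-8, Mul(2, Add(Rational(15621, 8444), Rational(-22793, 10387)))) = Add(-8, Mul(2, Rational(-30208765, 87707828))) = Add(-8, Rational(-30208765, 43853914)) = Rational(-381040077, 43853914) ≈ -8.6888)
Mul(Add(23314, C), Add(k, Function('s')(-132, 127))) = Mul(Add(23314, Rational(-381040077, 43853914)), Add(1003, 127)) = Mul(Rational(1022029110919, 43853914), 1130) = Rational(577446447669235, 21926957)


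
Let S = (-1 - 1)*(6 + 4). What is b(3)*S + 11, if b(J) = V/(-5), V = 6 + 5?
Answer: 55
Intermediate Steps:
V = 11
b(J) = -11/5 (b(J) = 11/(-5) = 11*(-⅕) = -11/5)
S = -20 (S = -2*10 = -20)
b(3)*S + 11 = -11/5*(-20) + 11 = 44 + 11 = 55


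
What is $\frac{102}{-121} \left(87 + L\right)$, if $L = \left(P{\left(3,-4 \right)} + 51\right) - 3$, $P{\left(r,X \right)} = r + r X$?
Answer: $- \frac{12852}{121} \approx -106.21$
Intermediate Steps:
$P{\left(r,X \right)} = r + X r$
$L = 39$ ($L = \left(3 \left(1 - 4\right) + 51\right) - 3 = \left(3 \left(-3\right) + 51\right) - 3 = \left(-9 + 51\right) - 3 = 42 - 3 = 39$)
$\frac{102}{-121} \left(87 + L\right) = \frac{102}{-121} \left(87 + 39\right) = 102 \left(- \frac{1}{121}\right) 126 = \left(- \frac{102}{121}\right) 126 = - \frac{12852}{121}$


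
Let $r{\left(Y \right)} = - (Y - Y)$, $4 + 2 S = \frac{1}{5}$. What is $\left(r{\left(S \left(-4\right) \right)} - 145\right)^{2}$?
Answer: $21025$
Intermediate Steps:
$S = - \frac{19}{10}$ ($S = -2 + \frac{1}{2 \cdot 5} = -2 + \frac{1}{2} \cdot \frac{1}{5} = -2 + \frac{1}{10} = - \frac{19}{10} \approx -1.9$)
$r{\left(Y \right)} = 0$ ($r{\left(Y \right)} = \left(-1\right) 0 = 0$)
$\left(r{\left(S \left(-4\right) \right)} - 145\right)^{2} = \left(0 - 145\right)^{2} = \left(-145\right)^{2} = 21025$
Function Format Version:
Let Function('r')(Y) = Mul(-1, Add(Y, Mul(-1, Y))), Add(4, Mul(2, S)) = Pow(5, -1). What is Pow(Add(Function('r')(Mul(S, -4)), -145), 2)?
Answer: 21025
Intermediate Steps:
S = Rational(-19, 10) (S = Add(-2, Mul(Rational(1, 2), Pow(5, -1))) = Add(-2, Mul(Rational(1, 2), Rational(1, 5))) = Add(-2, Rational(1, 10)) = Rational(-19, 10) ≈ -1.9000)
Function('r')(Y) = 0 (Function('r')(Y) = Mul(-1, 0) = 0)
Pow(Add(Function('r')(Mul(S, -4)), -145), 2) = Pow(Add(0, -145), 2) = Pow(-145, 2) = 21025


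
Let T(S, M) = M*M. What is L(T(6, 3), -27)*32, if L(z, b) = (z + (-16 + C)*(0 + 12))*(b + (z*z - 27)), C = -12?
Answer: -282528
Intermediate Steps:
T(S, M) = M²
L(z, b) = (-336 + z)*(-27 + b + z²) (L(z, b) = (z + (-16 - 12)*(0 + 12))*(b + (z*z - 27)) = (z - 28*12)*(b + (z² - 27)) = (z - 336)*(b + (-27 + z²)) = (-336 + z)*(-27 + b + z²))
L(T(6, 3), -27)*32 = (9072 + (3²)³ - 336*(-27) - 336*(3²)² - 27*3² - 27*3²)*32 = (9072 + 9³ + 9072 - 336*9² - 27*9 - 27*9)*32 = (9072 + 729 + 9072 - 336*81 - 243 - 243)*32 = (9072 + 729 + 9072 - 27216 - 243 - 243)*32 = -8829*32 = -282528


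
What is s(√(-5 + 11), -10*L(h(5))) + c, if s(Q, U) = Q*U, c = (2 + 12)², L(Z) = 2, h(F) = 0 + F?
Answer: 196 - 20*√6 ≈ 147.01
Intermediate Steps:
h(F) = F
c = 196 (c = 14² = 196)
s(√(-5 + 11), -10*L(h(5))) + c = √(-5 + 11)*(-10*2) + 196 = √6*(-20) + 196 = -20*√6 + 196 = 196 - 20*√6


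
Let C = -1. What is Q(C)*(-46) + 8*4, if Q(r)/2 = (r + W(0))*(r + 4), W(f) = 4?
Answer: -796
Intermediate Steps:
Q(r) = 2*(4 + r)**2 (Q(r) = 2*((r + 4)*(r + 4)) = 2*((4 + r)*(4 + r)) = 2*(4 + r)**2)
Q(C)*(-46) + 8*4 = (32 + 2*(-1)**2 + 16*(-1))*(-46) + 8*4 = (32 + 2*1 - 16)*(-46) + 32 = (32 + 2 - 16)*(-46) + 32 = 18*(-46) + 32 = -828 + 32 = -796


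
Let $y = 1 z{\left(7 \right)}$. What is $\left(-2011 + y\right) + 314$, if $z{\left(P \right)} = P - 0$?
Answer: $-1690$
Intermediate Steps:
$z{\left(P \right)} = P$ ($z{\left(P \right)} = P + 0 = P$)
$y = 7$ ($y = 1 \cdot 7 = 7$)
$\left(-2011 + y\right) + 314 = \left(-2011 + 7\right) + 314 = -2004 + 314 = -1690$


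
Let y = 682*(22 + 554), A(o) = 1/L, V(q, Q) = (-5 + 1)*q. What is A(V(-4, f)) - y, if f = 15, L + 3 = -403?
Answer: -159489793/406 ≈ -3.9283e+5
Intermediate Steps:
L = -406 (L = -3 - 403 = -406)
V(q, Q) = -4*q
A(o) = -1/406 (A(o) = 1/(-406) = -1/406)
y = 392832 (y = 682*576 = 392832)
A(V(-4, f)) - y = -1/406 - 1*392832 = -1/406 - 392832 = -159489793/406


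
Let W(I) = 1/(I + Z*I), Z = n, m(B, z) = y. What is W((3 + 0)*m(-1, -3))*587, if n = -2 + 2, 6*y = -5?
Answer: -1174/5 ≈ -234.80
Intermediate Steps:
y = -⅚ (y = (⅙)*(-5) = -⅚ ≈ -0.83333)
n = 0
m(B, z) = -⅚
Z = 0
W(I) = 1/I (W(I) = 1/(I + 0*I) = 1/(I + 0) = 1/I)
W((3 + 0)*m(-1, -3))*587 = 587/((3 + 0)*(-⅚)) = 587/(3*(-⅚)) = 587/(-5/2) = -⅖*587 = -1174/5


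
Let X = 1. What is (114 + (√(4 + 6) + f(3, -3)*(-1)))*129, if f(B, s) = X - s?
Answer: 14190 + 129*√10 ≈ 14598.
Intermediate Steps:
f(B, s) = 1 - s
(114 + (√(4 + 6) + f(3, -3)*(-1)))*129 = (114 + (√(4 + 6) + (1 - 1*(-3))*(-1)))*129 = (114 + (√10 + (1 + 3)*(-1)))*129 = (114 + (√10 + 4*(-1)))*129 = (114 + (√10 - 4))*129 = (114 + (-4 + √10))*129 = (110 + √10)*129 = 14190 + 129*√10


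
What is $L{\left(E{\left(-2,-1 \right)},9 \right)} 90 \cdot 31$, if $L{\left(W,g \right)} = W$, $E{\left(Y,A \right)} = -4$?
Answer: $-11160$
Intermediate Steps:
$L{\left(E{\left(-2,-1 \right)},9 \right)} 90 \cdot 31 = \left(-4\right) 90 \cdot 31 = \left(-360\right) 31 = -11160$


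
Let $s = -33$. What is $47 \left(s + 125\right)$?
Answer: $4324$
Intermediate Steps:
$47 \left(s + 125\right) = 47 \left(-33 + 125\right) = 47 \cdot 92 = 4324$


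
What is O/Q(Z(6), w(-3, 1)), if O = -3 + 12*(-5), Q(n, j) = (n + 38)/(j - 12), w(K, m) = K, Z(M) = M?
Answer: 945/44 ≈ 21.477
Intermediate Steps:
Q(n, j) = (38 + n)/(-12 + j)
O = -63 (O = -3 - 60 = -63)
O/Q(Z(6), w(-3, 1)) = -63*(-12 - 3)/(38 + 6) = -63/(44/(-15)) = -63/((-1/15*44)) = -63/(-44/15) = -63*(-15/44) = 945/44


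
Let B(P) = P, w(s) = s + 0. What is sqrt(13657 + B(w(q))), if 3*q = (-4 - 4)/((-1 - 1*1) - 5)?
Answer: sqrt(6022905)/21 ≈ 116.86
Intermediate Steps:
q = 8/21 (q = ((-4 - 4)/((-1 - 1*1) - 5))/3 = (-8/((-1 - 1) - 5))/3 = (-8/(-2 - 5))/3 = (-8/(-7))/3 = (-8*(-1/7))/3 = (1/3)*(8/7) = 8/21 ≈ 0.38095)
w(s) = s
sqrt(13657 + B(w(q))) = sqrt(13657 + 8/21) = sqrt(286805/21) = sqrt(6022905)/21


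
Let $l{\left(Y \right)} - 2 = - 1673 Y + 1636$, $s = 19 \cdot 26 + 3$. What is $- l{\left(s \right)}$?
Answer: $829843$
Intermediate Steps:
$s = 497$ ($s = 494 + 3 = 497$)
$l{\left(Y \right)} = 1638 - 1673 Y$ ($l{\left(Y \right)} = 2 - \left(-1636 + 1673 Y\right) = 1638 - 1673 Y$)
$- l{\left(s \right)} = - (1638 - 831481) = \left(-1\right) \left(-829843\right) = 829843$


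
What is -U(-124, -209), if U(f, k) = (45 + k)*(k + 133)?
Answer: -12464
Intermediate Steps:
U(f, k) = (45 + k)*(133 + k)
-U(-124, -209) = -(5985 + (-209)² + 178*(-209)) = -(5985 + 43681 - 37202) = -1*12464 = -12464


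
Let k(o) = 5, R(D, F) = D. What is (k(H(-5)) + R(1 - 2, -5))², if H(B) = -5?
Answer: 16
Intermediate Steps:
(k(H(-5)) + R(1 - 2, -5))² = (5 + (1 - 2))² = (5 - 1)² = 4² = 16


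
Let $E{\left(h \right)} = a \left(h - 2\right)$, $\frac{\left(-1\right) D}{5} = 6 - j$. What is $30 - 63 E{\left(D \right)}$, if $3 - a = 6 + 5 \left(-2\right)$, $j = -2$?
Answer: $18552$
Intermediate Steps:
$D = -40$ ($D = - 5 \left(6 - -2\right) = - 5 \left(6 + 2\right) = \left(-5\right) 8 = -40$)
$a = 7$ ($a = 3 - \left(6 + 5 \left(-2\right)\right) = 3 - \left(6 - 10\right) = 3 - -4 = 3 + 4 = 7$)
$E{\left(h \right)} = -14 + 7 h$ ($E{\left(h \right)} = 7 \left(h - 2\right) = 7 \left(-2 + h\right) = -14 + 7 h$)
$30 - 63 E{\left(D \right)} = 30 - 63 \left(-14 + 7 \left(-40\right)\right) = 30 - 63 \left(-14 - 280\right) = 30 - -18522 = 30 + 18522 = 18552$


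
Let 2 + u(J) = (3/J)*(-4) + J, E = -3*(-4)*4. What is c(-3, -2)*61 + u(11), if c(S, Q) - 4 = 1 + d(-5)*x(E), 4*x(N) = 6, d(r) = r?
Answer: -3181/22 ≈ -144.59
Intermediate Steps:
E = 48 (E = 12*4 = 48)
x(N) = 3/2 (x(N) = (¼)*6 = 3/2)
u(J) = -2 + J - 12/J (u(J) = -2 + ((3/J)*(-4) + J) = -2 + (-12/J + J) = -2 + (J - 12/J) = -2 + J - 12/J)
c(S, Q) = -5/2 (c(S, Q) = 4 + (1 - 5*3/2) = 4 + (1 - 15/2) = 4 - 13/2 = -5/2)
c(-3, -2)*61 + u(11) = -5/2*61 + (-2 + 11 - 12/11) = -305/2 + (-2 + 11 - 12*1/11) = -305/2 + (-2 + 11 - 12/11) = -305/2 + 87/11 = -3181/22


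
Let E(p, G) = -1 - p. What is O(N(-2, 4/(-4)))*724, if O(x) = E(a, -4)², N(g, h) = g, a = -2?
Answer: 724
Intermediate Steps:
O(x) = 1 (O(x) = (-1 - 1*(-2))² = (-1 + 2)² = 1² = 1)
O(N(-2, 4/(-4)))*724 = 1*724 = 724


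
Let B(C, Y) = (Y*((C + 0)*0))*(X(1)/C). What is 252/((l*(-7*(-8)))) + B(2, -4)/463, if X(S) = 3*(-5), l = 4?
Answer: 9/8 ≈ 1.1250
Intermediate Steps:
X(S) = -15
B(C, Y) = 0 (B(C, Y) = (Y*((C + 0)*0))*(-15/C) = (Y*(C*0))*(-15/C) = (Y*0)*(-15/C) = 0*(-15/C) = 0)
252/((l*(-7*(-8)))) + B(2, -4)/463 = 252/((4*(-7*(-8)))) + 0/463 = 252/((4*56)) + 0*(1/463) = 252/224 + 0 = 252*(1/224) + 0 = 9/8 + 0 = 9/8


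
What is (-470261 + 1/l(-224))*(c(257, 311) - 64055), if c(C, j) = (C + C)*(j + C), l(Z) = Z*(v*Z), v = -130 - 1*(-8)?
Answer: -656044711052952121/6121472 ≈ -1.0717e+11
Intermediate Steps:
v = -122 (v = -130 + 8 = -122)
l(Z) = -122*Z² (l(Z) = Z*(-122*Z) = -122*Z²)
c(C, j) = 2*C*(C + j) (c(C, j) = (2*C)*(C + j) = 2*C*(C + j))
(-470261 + 1/l(-224))*(c(257, 311) - 64055) = (-470261 + 1/(-122*(-224)²))*(2*257*(257 + 311) - 64055) = (-470261 + 1/(-122*50176))*(2*257*568 - 64055) = (-470261 + 1/(-6121472))*(291952 - 64055) = (-470261 - 1/6121472)*227897 = -2878689544193/6121472*227897 = -656044711052952121/6121472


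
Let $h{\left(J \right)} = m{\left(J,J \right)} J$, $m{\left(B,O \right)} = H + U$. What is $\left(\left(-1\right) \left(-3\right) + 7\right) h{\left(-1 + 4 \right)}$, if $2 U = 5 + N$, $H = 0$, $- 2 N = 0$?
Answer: $75$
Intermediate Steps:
$N = 0$ ($N = \left(- \frac{1}{2}\right) 0 = 0$)
$U = \frac{5}{2}$ ($U = \frac{5 + 0}{2} = \frac{1}{2} \cdot 5 = \frac{5}{2} \approx 2.5$)
$m{\left(B,O \right)} = \frac{5}{2}$ ($m{\left(B,O \right)} = 0 + \frac{5}{2} = \frac{5}{2}$)
$h{\left(J \right)} = \frac{5 J}{2}$
$\left(\left(-1\right) \left(-3\right) + 7\right) h{\left(-1 + 4 \right)} = \left(\left(-1\right) \left(-3\right) + 7\right) \frac{5 \left(-1 + 4\right)}{2} = \left(3 + 7\right) \frac{5}{2} \cdot 3 = 10 \cdot \frac{15}{2} = 75$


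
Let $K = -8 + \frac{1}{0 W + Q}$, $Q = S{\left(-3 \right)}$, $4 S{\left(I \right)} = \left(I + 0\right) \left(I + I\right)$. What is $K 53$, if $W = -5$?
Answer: $- \frac{3710}{9} \approx -412.22$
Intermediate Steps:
$S{\left(I \right)} = \frac{I^{2}}{2}$ ($S{\left(I \right)} = \frac{\left(I + 0\right) \left(I + I\right)}{4} = \frac{I 2 I}{4} = \frac{2 I^{2}}{4} = \frac{I^{2}}{2}$)
$Q = \frac{9}{2}$ ($Q = \frac{\left(-3\right)^{2}}{2} = \frac{1}{2} \cdot 9 = \frac{9}{2} \approx 4.5$)
$K = - \frac{70}{9}$ ($K = -8 + \frac{1}{0 \left(-5\right) + \frac{9}{2}} = -8 + \frac{1}{0 + \frac{9}{2}} = -8 + \frac{1}{\frac{9}{2}} = -8 + \frac{2}{9} = - \frac{70}{9} \approx -7.7778$)
$K 53 = \left(- \frac{70}{9}\right) 53 = - \frac{3710}{9}$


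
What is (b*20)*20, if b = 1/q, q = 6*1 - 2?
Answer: 100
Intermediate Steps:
q = 4 (q = 6 - 2 = 4)
b = 1/4 ≈ 0.25000
(b*20)*20 = ((1/4)*20)*20 = 5*20 = 100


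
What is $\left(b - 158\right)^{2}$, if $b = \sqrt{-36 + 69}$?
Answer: $\left(158 - \sqrt{33}\right)^{2} \approx 23182.0$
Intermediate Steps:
$b = \sqrt{33} \approx 5.7446$
$\left(b - 158\right)^{2} = \left(\sqrt{33} - 158\right)^{2} = \left(-158 + \sqrt{33}\right)^{2}$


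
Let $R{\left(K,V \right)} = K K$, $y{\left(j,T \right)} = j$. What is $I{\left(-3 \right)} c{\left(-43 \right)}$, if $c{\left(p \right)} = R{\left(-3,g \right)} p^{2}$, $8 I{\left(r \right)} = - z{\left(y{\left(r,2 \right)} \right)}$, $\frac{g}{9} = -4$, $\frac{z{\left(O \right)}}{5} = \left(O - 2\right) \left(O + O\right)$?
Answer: $- \frac{1248075}{4} \approx -3.1202 \cdot 10^{5}$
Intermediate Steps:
$z{\left(O \right)} = 10 O \left(-2 + O\right)$ ($z{\left(O \right)} = 5 \left(O - 2\right) \left(O + O\right) = 5 \left(-2 + O\right) 2 O = 5 \cdot 2 O \left(-2 + O\right) = 10 O \left(-2 + O\right)$)
$g = -36$ ($g = 9 \left(-4\right) = -36$)
$R{\left(K,V \right)} = K^{2}$
$I{\left(r \right)} = - \frac{5 r \left(-2 + r\right)}{4}$ ($I{\left(r \right)} = \frac{\left(-1\right) 10 r \left(-2 + r\right)}{8} = \frac{\left(-10\right) r \left(-2 + r\right)}{8} = - \frac{5 r \left(-2 + r\right)}{4}$)
$c{\left(p \right)} = 9 p^{2}$ ($c{\left(p \right)} = \left(-3\right)^{2} p^{2} = 9 p^{2}$)
$I{\left(-3 \right)} c{\left(-43 \right)} = \frac{5}{4} \left(-3\right) \left(2 - -3\right) 9 \left(-43\right)^{2} = \frac{5}{4} \left(-3\right) \left(2 + 3\right) 9 \cdot 1849 = \frac{5}{4} \left(-3\right) 5 \cdot 16641 = \left(- \frac{75}{4}\right) 16641 = - \frac{1248075}{4}$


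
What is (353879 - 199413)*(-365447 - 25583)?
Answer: -60400839980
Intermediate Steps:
(353879 - 199413)*(-365447 - 25583) = 154466*(-391030) = -60400839980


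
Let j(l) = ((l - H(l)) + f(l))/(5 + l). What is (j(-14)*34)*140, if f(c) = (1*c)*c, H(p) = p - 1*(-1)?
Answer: -309400/3 ≈ -1.0313e+5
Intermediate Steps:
H(p) = 1 + p (H(p) = p + 1 = 1 + p)
f(c) = c**2 (f(c) = c*c = c**2)
j(l) = (-1 + l**2)/(5 + l) (j(l) = ((l - (1 + l)) + l**2)/(5 + l) = ((l + (-1 - l)) + l**2)/(5 + l) = (-1 + l**2)/(5 + l))
(j(-14)*34)*140 = (((-1 + (-14)**2)/(5 - 14))*34)*140 = (((-1 + 196)/(-9))*34)*140 = (-1/9*195*34)*140 = -65/3*34*140 = -2210/3*140 = -309400/3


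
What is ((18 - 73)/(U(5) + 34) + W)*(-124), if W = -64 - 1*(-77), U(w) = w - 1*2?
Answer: -52824/37 ≈ -1427.7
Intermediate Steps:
U(w) = -2 + w (U(w) = w - 2 = -2 + w)
W = 13 (W = -64 + 77 = 13)
((18 - 73)/(U(5) + 34) + W)*(-124) = ((18 - 73)/((-2 + 5) + 34) + 13)*(-124) = (-55/(3 + 34) + 13)*(-124) = (-55/37 + 13)*(-124) = (426/37)*(-124) = -52824/37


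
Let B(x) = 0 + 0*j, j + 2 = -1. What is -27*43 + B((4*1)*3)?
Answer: -1161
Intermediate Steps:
j = -3 (j = -2 - 1 = -3)
B(x) = 0 (B(x) = 0 + 0*(-3) = 0 + 0 = 0)
-27*43 + B((4*1)*3) = -27*43 + 0 = -1161 + 0 = -1161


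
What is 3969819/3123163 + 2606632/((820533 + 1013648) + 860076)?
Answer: 991402591921/442873882889 ≈ 2.2386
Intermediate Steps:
3969819/3123163 + 2606632/((820533 + 1013648) + 860076) = 3969819*(1/3123163) + 2606632/(1834181 + 860076) = 3969819/3123163 + 2606632/2694257 = 991402591921/442873882889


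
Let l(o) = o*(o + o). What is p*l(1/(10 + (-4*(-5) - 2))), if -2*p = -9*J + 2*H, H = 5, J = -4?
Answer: -23/392 ≈ -0.058673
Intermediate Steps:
p = -23 (p = -(-9*(-4) + 2*5)/2 = -(36 + 10)/2 = -½*46 = -23)
l(o) = 2*o² (l(o) = o*(2*o) = 2*o²)
p*l(1/(10 + (-4*(-5) - 2))) = -46*(1/(10 + (-4*(-5) - 2)))² = -46*(1/(10 + (20 - 2)))² = -46*(1/(10 + 18))² = -46*(1/28)² = -46/784 = -23*1/392 = -23/392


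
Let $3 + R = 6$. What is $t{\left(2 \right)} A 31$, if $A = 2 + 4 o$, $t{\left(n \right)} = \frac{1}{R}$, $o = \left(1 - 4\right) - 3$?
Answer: $- \frac{682}{3} \approx -227.33$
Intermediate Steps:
$R = 3$ ($R = -3 + 6 = 3$)
$o = -6$ ($o = -3 - 3 = -6$)
$t{\left(n \right)} = \frac{1}{3}$
$A = -22$ ($A = 2 + 4 \left(-6\right) = 2 - 24 = -22$)
$t{\left(2 \right)} A 31 = \frac{1}{3} \left(-22\right) 31 = \left(- \frac{22}{3}\right) 31 = - \frac{682}{3}$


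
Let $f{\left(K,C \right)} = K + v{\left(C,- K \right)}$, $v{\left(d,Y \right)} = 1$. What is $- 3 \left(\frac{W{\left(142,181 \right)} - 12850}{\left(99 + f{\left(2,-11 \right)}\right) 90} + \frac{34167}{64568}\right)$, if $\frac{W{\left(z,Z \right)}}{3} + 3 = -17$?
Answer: $\frac{3713713}{1411272} \approx 2.6315$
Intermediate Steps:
$f{\left(K,C \right)} = 1 + K$ ($f{\left(K,C \right)} = K + 1 = 1 + K$)
$W{\left(z,Z \right)} = -60$ ($W{\left(z,Z \right)} = -9 + 3 \left(-17\right) = -9 - 51 = -60$)
$- 3 \left(\frac{W{\left(142,181 \right)} - 12850}{\left(99 + f{\left(2,-11 \right)}\right) 90} + \frac{34167}{64568}\right) = - 3 \left(\frac{-60 - 12850}{\left(99 + \left(1 + 2\right)\right) 90} + \frac{34167}{64568}\right) = - 3 \left(\frac{-60 - 12850}{\left(99 + 3\right) 90} + 34167 \cdot \frac{1}{64568}\right) = - 3 \left(- \frac{12910}{102 \cdot 90} + \frac{4881}{9224}\right) = - 3 \left(- \frac{12910}{9180} + \frac{4881}{9224}\right) = - 3 \left(\left(-12910\right) \frac{1}{9180} + \frac{4881}{9224}\right) = - 3 \left(- \frac{1291}{918} + \frac{4881}{9224}\right) = \left(-3\right) \left(- \frac{3713713}{4233816}\right) = \frac{3713713}{1411272}$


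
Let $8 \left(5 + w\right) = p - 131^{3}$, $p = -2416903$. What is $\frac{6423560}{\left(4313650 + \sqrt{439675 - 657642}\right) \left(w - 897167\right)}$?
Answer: $- \frac{22167191675200}{22035780619553018679} + \frac{5138848 i \sqrt{217967}}{22035780619553018679} \approx -1.006 \cdot 10^{-6} + 1.0888 \cdot 10^{-10} i$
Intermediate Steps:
$w = - \frac{2332517}{4}$ ($w = -5 + \frac{-2416903 - 131^{3}}{8} = -5 + \frac{-2416903 - 2248091}{8} = -5 + \frac{1}{8} \left(-4664994\right) = -5 - \frac{2332497}{4} = - \frac{2332517}{4} \approx -5.8313 \cdot 10^{5}$)
$\frac{6423560}{\left(4313650 + \sqrt{439675 - 657642}\right) \left(w - 897167\right)} = \frac{6423560}{\left(4313650 + \sqrt{439675 - 657642}\right) \left(- \frac{2332517}{4} - 897167\right)} = \frac{6423560}{\left(4313650 + \sqrt{-217967}\right) \left(- \frac{5921185}{4}\right)} = \frac{6423560}{\left(4313650 + i \sqrt{217967}\right) \left(- \frac{5921185}{4}\right)} = \frac{6423560}{- \frac{12770959837625}{2} - \frac{5921185 i \sqrt{217967}}{4}}$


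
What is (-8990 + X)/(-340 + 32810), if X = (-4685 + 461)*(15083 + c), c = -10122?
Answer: -10482127/16235 ≈ -645.65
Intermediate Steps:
X = -20955264 (X = (-4685 + 461)*(15083 - 10122) = -4224*4961 = -20955264)
(-8990 + X)/(-340 + 32810) = (-8990 - 20955264)/(-340 + 32810) = -20964254/32470 = -20964254*1/32470 = -10482127/16235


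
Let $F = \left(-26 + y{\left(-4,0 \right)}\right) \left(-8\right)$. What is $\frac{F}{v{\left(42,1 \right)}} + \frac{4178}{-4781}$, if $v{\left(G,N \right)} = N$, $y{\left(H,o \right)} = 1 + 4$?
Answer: $\frac{799030}{4781} \approx 167.13$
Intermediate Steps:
$y{\left(H,o \right)} = 5$
$F = 168$ ($F = \left(-26 + 5\right) \left(-8\right) = \left(-21\right) \left(-8\right) = 168$)
$\frac{F}{v{\left(42,1 \right)}} + \frac{4178}{-4781} = \frac{168}{1} + \frac{4178}{-4781} = 168 \cdot 1 + 4178 \left(- \frac{1}{4781}\right) = 168 - \frac{4178}{4781} = \frac{799030}{4781}$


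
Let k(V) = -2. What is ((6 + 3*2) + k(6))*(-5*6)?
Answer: -300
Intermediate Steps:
((6 + 3*2) + k(6))*(-5*6) = ((6 + 3*2) - 2)*(-5*6) = ((6 + 6) - 2)*(-30) = (12 - 2)*(-30) = 10*(-30) = -300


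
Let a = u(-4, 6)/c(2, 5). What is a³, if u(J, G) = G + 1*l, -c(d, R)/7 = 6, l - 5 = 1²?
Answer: -8/343 ≈ -0.023324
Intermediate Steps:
l = 6 (l = 5 + 1² = 5 + 1 = 6)
c(d, R) = -42 (c(d, R) = -7*6 = -42)
u(J, G) = 6 + G (u(J, G) = G + 1*6 = G + 6 = 6 + G)
a = -2/7 (a = (6 + 6)/(-42) = 12*(-1/42) = -2/7 ≈ -0.28571)
a³ = (-2/7)³ = -8/343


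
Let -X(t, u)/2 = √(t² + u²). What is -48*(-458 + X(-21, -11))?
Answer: 21984 + 96*√562 ≈ 24260.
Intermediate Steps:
X(t, u) = -2*√(t² + u²)
-48*(-458 + X(-21, -11)) = -48*(-458 - 2*√((-21)² + (-11)²)) = -48*(-458 - 2*√(441 + 121)) = -48*(-458 - 2*√562) = 21984 + 96*√562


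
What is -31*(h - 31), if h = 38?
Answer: -217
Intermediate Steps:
-31*(h - 31) = -31*(38 - 31) = -31*7 = -217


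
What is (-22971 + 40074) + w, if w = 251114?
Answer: 268217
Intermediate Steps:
(-22971 + 40074) + w = (-22971 + 40074) + 251114 = 17103 + 251114 = 268217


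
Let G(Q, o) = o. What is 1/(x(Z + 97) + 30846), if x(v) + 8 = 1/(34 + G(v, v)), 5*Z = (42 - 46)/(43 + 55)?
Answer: 32093/989684179 ≈ 3.2427e-5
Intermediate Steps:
Z = -2/245 (Z = ((42 - 46)/(43 + 55))/5 = (-4/98)/5 = (-4*1/98)/5 = (1/5)*(-2/49) = -2/245 ≈ -0.0081633)
x(v) = -8 + 1/(34 + v)
1/(x(Z + 97) + 30846) = 1/((-271 - 8*(-2/245 + 97))/(34 + (-2/245 + 97)) + 30846) = 1/((-271 - 8*23763/245)/(34 + 23763/245) + 30846) = 1/((-271 - 190104/245)/(32093/245) + 30846) = 1/((245/32093)*(-256499/245) + 30846) = 1/(-256499/32093 + 30846) = 1/(989684179/32093) = 32093/989684179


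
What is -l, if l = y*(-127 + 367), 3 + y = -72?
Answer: 18000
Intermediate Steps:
y = -75 (y = -3 - 72 = -75)
l = -18000 (l = -75*(-127 + 367) = -75*240 = -18000)
-l = -1*(-18000) = 18000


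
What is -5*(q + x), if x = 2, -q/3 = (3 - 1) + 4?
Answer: 80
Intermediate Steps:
q = -18 (q = -3*((3 - 1) + 4) = -3*(2 + 4) = -3*6 = -18)
-5*(q + x) = -5*(-18 + 2) = -5*(-16) = 80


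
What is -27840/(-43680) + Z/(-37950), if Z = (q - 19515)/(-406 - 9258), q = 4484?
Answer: 21270062579/33374140800 ≈ 0.63732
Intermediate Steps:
Z = 15031/9664 (Z = (4484 - 19515)/(-406 - 9258) = -15031/(-9664) = -15031*(-1/9664) = 15031/9664 ≈ 1.5554)
-27840/(-43680) + Z/(-37950) = -27840/(-43680) + (15031/9664)/(-37950) = -27840*(-1/43680) + (15031/9664)*(-1/37950) = 58/91 - 15031/366748800 = 21270062579/33374140800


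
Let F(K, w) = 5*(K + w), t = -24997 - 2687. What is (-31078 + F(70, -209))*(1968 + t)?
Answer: 817074468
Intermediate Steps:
t = -27684
F(K, w) = 5*K + 5*w
(-31078 + F(70, -209))*(1968 + t) = (-31078 + (5*70 + 5*(-209)))*(1968 - 27684) = (-31078 + (350 - 1045))*(-25716) = (-31078 - 695)*(-25716) = -31773*(-25716) = 817074468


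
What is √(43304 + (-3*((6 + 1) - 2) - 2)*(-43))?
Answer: √44035 ≈ 209.85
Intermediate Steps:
√(43304 + (-3*((6 + 1) - 2) - 2)*(-43)) = √(43304 + (-3*(7 - 2) - 2)*(-43)) = √(43304 + (-3*5 - 2)*(-43)) = √(43304 + (-15 - 2)*(-43)) = √(43304 - 17*(-43)) = √(43304 + 731) = √44035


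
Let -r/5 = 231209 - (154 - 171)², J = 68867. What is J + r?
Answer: -1085733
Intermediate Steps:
r = -1154600 (r = -5*(231209 - (154 - 171)²) = -5*(231209 - 1*(-17)²) = -5*(231209 - 1*289) = -5*(231209 - 289) = -5*230920 = -1154600)
J + r = 68867 - 1154600 = -1085733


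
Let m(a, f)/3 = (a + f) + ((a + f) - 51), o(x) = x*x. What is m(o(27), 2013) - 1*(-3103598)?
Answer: 3119897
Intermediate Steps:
o(x) = x**2
m(a, f) = -153 + 6*a + 6*f (m(a, f) = 3*((a + f) + ((a + f) - 51)) = 3*((a + f) + (-51 + a + f)) = 3*(-51 + 2*a + 2*f) = -153 + 6*a + 6*f)
m(o(27), 2013) - 1*(-3103598) = (-153 + 6*27**2 + 6*2013) - 1*(-3103598) = (-153 + 6*729 + 12078) + 3103598 = (-153 + 4374 + 12078) + 3103598 = 16299 + 3103598 = 3119897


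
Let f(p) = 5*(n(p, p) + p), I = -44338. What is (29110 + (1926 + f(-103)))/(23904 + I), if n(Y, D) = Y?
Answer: -15003/10217 ≈ -1.4684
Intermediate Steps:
f(p) = 10*p (f(p) = 5*(p + p) = 5*(2*p) = 10*p)
(29110 + (1926 + f(-103)))/(23904 + I) = (29110 + (1926 + 10*(-103)))/(23904 - 44338) = (29110 + (1926 - 1030))/(-20434) = (29110 + 896)*(-1/20434) = 30006*(-1/20434) = -15003/10217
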